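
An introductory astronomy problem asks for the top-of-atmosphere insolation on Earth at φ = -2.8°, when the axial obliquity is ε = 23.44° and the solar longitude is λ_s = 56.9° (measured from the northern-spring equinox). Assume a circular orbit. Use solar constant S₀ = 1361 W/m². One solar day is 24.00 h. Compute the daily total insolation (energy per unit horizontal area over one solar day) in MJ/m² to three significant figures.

34.3 MJ/m²

Solar declination: sin δ = sin ε · sin λ_s = sin 23.44° × sin 56.9° = 0.33323, so δ = +19.465°.
cos H₀ = −tan(-2.8°) tan(+19.465°) = 0.0173, H₀ = 1.5535 rad.
Bracket: H₀ sin φ sin δ + cos φ cos δ sin H₀ = 1.5535×-0.04885×0.33323 + 0.99881×0.94284×0.99985 = -0.025288 + 0.941577 = 0.916289.
Q̄ = (S₀/π) × [bracket] = (1361/π) × 0.916289 = 396.95 W/m².
Daily total = Q̄ × 24.00 h × 3600 s/h = 396.95 × 24.00 × 3600 / 10⁶ = 34.30 MJ/m².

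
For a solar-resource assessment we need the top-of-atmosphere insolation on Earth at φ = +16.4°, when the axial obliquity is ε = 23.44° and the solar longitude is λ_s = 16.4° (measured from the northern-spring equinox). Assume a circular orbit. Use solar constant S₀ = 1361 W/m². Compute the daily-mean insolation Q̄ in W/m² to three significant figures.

Q̄ ≈ 435 W/m²

Solar declination: sin δ = sin ε · sin λ_s = sin 23.44° × sin 16.4° = 0.11231, so δ = +6.449°.
cos H₀ = −tan(+16.4°) tan(+6.449°) = -0.0333, H₀ = 1.6041 rad.
Bracket: H₀ sin φ sin δ + cos φ cos δ sin H₀ = 1.6041×0.28234×0.11231 + 0.95931×0.99367×0.99945 = 0.050865 + 0.952713 = 1.003578.
Q̄ = (S₀/π) × [bracket] = (1361/π) × 1.003578 = 434.8 W/m².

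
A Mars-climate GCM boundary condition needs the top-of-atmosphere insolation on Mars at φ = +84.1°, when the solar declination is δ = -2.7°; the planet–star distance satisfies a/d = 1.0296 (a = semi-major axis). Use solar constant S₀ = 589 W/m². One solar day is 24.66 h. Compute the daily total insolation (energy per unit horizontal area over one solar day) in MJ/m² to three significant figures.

cos H₀ = −tan(+84.1°) tan(-2.700°) = 0.4563, H₀ = 1.0969 rad.
Bracket: H₀ sin φ sin δ + cos φ cos δ sin H₀ = 1.0969×0.99470×-0.04711 + 0.10279×0.99889×0.88980 = -0.051401 + 0.091361 = 0.039960.
Inverse-square distance factor (a/d)² = 1.0296² = 1.060076.
Q̄ = (S₀/π) × 1.060076 × [bracket] = (589/π) × 1.060076 × 0.039960 = 7.9420 W/m².
Daily total = Q̄ × 24.66 h × 3600 s/h = 7.9420 × 24.66 × 3600 / 10⁶ = 0.7051 MJ/m².

0.705 MJ/m²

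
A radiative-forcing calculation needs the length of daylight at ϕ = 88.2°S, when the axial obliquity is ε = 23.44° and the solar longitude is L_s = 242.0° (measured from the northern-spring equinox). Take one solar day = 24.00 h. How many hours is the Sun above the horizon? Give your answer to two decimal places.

Solar declination: sin δ = sin ε · sin L_s = sin 23.44° × sin 242.0° = -0.35123, so δ = -20.562°.
Sunrise equation: cos h₀ = −tan ϕ · tan δ = -11.9367 ≤ −1, so the Sun never sets (polar day) and h₀ = π.
Daylight = 2h₀/(2π) × 24.00 h = (3.1416/π) × 24.00 = 24.00 h.

24.00 h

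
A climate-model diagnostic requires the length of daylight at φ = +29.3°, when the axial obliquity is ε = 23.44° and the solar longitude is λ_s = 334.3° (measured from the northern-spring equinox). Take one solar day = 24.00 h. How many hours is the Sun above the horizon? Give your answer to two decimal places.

Solar declination: sin δ = sin ε · sin λ_s = sin 23.44° × sin 334.3° = -0.17250, so δ = -9.933°.
cos H₀ = −tan φ · tan δ = −tan(+29.3°) × tan(-9.933°) = 0.0983, so H₀ = 1.4724 rad = 84.36°.
Daylight = 2H₀/(2π) × 24.00 h = (1.4724/π) × 24.00 = 11.25 h.

11.25 h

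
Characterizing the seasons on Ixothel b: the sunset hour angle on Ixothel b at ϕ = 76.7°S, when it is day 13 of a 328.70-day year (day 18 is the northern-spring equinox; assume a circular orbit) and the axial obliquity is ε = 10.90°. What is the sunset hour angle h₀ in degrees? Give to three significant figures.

Solar longitude: L_s = 360° × (13 − 18)/328.70 = -5.476°, i.e. -5.476° + 360° = 354.524°.
sin δ = sin 10.90° × sin 354.524° = -0.01805, so δ = -1.034°.
cos h₀ = −tan ϕ · tan δ = −tan(-76.7°) × tan(-1.034°) = -0.0764, so h₀ = 1.6472 rad = 94.38°.

h₀ = 94.4°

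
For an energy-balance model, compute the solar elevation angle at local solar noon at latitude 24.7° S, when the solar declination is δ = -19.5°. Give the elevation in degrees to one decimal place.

At local noon the hour angle is zero, so the zenith angle equals |φ − δ| = |-24.7° − (-19.500°)| = 5.200°.
Elevation = 90° − 5.200° = 84.8°.

84.8°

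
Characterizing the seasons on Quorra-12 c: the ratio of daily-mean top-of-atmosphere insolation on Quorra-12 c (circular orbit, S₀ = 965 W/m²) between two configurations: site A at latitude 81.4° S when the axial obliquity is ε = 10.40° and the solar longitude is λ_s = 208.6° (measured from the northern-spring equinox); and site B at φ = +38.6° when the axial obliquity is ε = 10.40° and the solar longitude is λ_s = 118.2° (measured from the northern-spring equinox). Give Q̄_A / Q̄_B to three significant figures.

— Configuration A (φ=-81.4°):
Solar declination: sin δ = sin ε · sin λ_s = sin 10.40° × sin 208.6° = -0.08641, so δ = -4.957°.
cos H₀ = −tan(-81.4°) tan(-4.957°) = -0.5735, H₀ = 2.1816 rad.
Bracket: H₀ sin φ sin δ + cos φ cos δ sin H₀ = 2.1816×-0.98876×-0.08641 + 0.14954×0.99626×0.81919 = 0.186393 + 0.122044 = 0.308437.
Q̄ = (S₀/π) × [bracket] = (965/π) × 0.308437 = 94.742 W/m².
— Configuration B (φ=+38.6°):
Solar declination: sin δ = sin ε · sin λ_s = sin 10.40° × sin 118.2° = 0.15909, so δ = +9.154°.
cos H₀ = −tan(+38.6°) tan(+9.154°) = -0.1286, H₀ = 1.6998 rad.
Bracket: H₀ sin φ sin δ + cos φ cos δ sin H₀ = 1.6998×0.62388×0.15909 + 0.78152×0.98726×0.99169 = 0.168710 + 0.765152 = 0.933862.
Q̄ = (S₀/π) × [bracket] = (965/π) × 0.933862 = 286.85 W/m².
Ratio Q̄_A / Q̄_B = 94.742 / 286.85 = 0.3303.

Q̄_A / Q̄_B ≈ 0.330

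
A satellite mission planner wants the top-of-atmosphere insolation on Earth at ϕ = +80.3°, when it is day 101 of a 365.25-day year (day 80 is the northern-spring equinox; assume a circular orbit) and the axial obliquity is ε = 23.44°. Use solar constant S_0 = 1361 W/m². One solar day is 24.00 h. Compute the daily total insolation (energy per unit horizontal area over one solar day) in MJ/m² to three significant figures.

Solar longitude: L_s = 360° × (101 − 80)/365.25 = 20.698°.
sin δ = sin 23.44° × sin 20.698° = 0.14060, so δ = +8.082°.
cos h₀ = −tan(+80.3°) tan(+8.082°) = -0.8308, h₀ = 2.5513 rad.
Bracket: h₀ sin ϕ sin δ + cos ϕ cos δ sin h₀ = 2.5513×0.98570×0.14060 + 0.16849×0.99007×0.55661 = 0.353583 + 0.092852 = 0.446435.
Q̄ = (S_0/π) × [bracket] = (1361/π) × 0.446435 = 193.40 W/m².
Daily total = Q̄ × 24.00 h × 3600 s/h = 193.40 × 24.00 × 3600 / 10⁶ = 16.71 MJ/m².

16.7 MJ/m²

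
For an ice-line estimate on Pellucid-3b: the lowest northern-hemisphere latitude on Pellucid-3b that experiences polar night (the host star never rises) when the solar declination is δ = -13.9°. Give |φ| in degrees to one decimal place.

|φ| = 76.1°

Polar night requires cos H₀ = −tan φ tan δ ≥ 1, i.e. tan φ tan δ ≤ −1.
The boundary is |tan φ| · |tan δ| = 1, so |φ| = 90° − |δ| = 90° − 13.9° = 76.1° in the northern hemisphere.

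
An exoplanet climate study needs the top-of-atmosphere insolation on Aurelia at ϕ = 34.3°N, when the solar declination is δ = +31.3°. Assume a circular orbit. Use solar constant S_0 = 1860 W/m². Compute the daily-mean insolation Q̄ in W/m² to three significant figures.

Q̄ ≈ 727 W/m²

cos h₀ = −tan(+34.3°) tan(+31.300°) = -0.4148, h₀ = 1.9985 rad.
Bracket: h₀ sin ϕ sin δ + cos ϕ cos δ sin h₀ = 1.9985×0.56353×0.51952 + 0.82610×0.85446×0.90993 = 0.585091 + 0.642292 = 1.227383.
Q̄ = (S_0/π) × [bracket] = (1860/π) × 1.227383 = 726.7 W/m².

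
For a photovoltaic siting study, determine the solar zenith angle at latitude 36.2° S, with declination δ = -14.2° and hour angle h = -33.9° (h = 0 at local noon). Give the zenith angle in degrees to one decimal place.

cos θ_z = sin ϕ sin δ + cos ϕ cos δ cos h = 0.144880 + 0.649322 = 0.794202.
θ_z = arccos(0.794202) = 37.4°.

θ_z = 37.4°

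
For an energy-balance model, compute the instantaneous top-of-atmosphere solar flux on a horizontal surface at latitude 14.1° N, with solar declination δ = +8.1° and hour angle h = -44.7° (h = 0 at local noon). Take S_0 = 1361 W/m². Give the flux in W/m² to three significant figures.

976 W/m²

cos θ_z = sin ϕ sin δ + cos ϕ cos δ cos h = 0.034326 + 0.682507 = 0.716833.
Flux = S_0 · cos θ_z = 1361 × 0.716833 = 975.6 W/m².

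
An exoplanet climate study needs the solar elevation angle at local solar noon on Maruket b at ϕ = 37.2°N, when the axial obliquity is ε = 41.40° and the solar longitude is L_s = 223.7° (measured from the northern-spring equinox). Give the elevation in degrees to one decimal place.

Solar declination: sin δ = sin ε · sin L_s = sin 41.40° × sin 223.7° = -0.45689, so δ = -27.187°.
At local noon the hour angle is zero, so the zenith angle equals |ϕ − δ| = |+37.2° − (-27.187°)| = 64.387°.
Elevation = 90° − 64.387° = 25.6°.

25.6°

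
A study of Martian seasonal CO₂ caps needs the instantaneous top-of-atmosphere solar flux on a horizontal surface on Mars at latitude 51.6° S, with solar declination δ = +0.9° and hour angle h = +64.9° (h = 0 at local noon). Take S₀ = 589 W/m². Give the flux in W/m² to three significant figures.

cos θ_z = sin φ sin δ + cos φ cos δ cos h = -0.012310 + 0.263458 = 0.251148.
Flux = S₀ · cos θ_z = 589 × 0.251148 = 147.9 W/m².

148 W/m²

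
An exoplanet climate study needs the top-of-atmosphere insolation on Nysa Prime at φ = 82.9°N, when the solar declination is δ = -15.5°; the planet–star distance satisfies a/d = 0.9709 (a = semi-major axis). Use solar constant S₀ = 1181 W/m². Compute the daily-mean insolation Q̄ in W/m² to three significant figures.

Q̄ ≈ 0.00 W/m²

cos H₀ = −tan(+82.9°) tan(-15.500°) = 2.2265 ≥ 1 ⇒ polar night, H₀ = 0 and Q̄ = 0.
Inverse-square distance factor (a/d)² = 0.9709² = 0.942647.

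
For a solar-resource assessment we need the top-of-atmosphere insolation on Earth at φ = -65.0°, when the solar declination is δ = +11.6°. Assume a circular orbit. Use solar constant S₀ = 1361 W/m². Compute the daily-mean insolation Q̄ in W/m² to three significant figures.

Q̄ ≈ 73.0 W/m²

cos H₀ = −tan(-65.0°) tan(+11.600°) = 0.4402, H₀ = 1.1150 rad.
Bracket: H₀ sin φ sin δ + cos φ cos δ sin H₀ = 1.1150×-0.90631×0.20108 + 0.42262×0.97958×0.89790 = -0.203199 + 0.371722 = 0.168523.
Q̄ = (S₀/π) × [bracket] = (1361/π) × 0.168523 = 73.01 W/m².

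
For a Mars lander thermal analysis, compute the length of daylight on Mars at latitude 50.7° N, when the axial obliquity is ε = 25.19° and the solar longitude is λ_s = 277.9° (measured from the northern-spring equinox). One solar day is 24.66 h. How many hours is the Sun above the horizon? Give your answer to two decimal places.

Solar declination: sin δ = sin ε · sin λ_s = sin 25.19° × sin 277.9° = -0.42158, so δ = -24.935°.
cos H₀ = −tan φ · tan δ = −tan(+50.7°) × tan(-24.935°) = 0.5680, so H₀ = 0.9667 rad = 55.39°.
Daylight = 2H₀/(2π) × 24.66 h = (0.9667/π) × 24.66 = 7.59 h.

7.59 h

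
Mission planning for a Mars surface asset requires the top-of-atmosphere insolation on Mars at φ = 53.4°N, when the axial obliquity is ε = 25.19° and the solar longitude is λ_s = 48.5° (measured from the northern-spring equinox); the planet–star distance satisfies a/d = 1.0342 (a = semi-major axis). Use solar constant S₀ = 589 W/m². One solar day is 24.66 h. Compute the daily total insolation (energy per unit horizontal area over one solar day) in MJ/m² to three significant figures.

Solar declination: sin δ = sin ε · sin λ_s = sin 25.19° × sin 48.5° = 0.31877, so δ = +18.589°.
cos H₀ = −tan(+53.4°) tan(+18.589°) = -0.4529, H₀ = 2.0408 rad.
Bracket: H₀ sin φ sin δ + cos φ cos δ sin H₀ = 2.0408×0.80282×0.31877 + 0.59622×0.94783×0.89159 = 0.522271 + 0.503851 = 1.026122.
Inverse-square distance factor (a/d)² = 1.0342² = 1.069570.
Q̄ = (S₀/π) × 1.069570 × [bracket] = (589/π) × 1.069570 × 1.026122 = 205.77 W/m².
Daily total = Q̄ × 24.66 h × 3600 s/h = 205.77 × 24.66 × 3600 / 10⁶ = 18.27 MJ/m².

18.3 MJ/m²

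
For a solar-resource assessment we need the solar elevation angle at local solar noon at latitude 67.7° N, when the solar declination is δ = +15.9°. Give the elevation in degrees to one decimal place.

At local noon the hour angle is zero, so the zenith angle equals |ϕ − δ| = |+67.7° − (+15.900°)| = 51.800°.
Elevation = 90° − 51.800° = 38.2°.

38.2°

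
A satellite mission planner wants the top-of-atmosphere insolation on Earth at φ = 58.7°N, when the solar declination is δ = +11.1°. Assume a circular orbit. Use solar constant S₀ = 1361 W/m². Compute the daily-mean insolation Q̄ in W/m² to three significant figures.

Q̄ ≈ 344 W/m²

cos H₀ = −tan(+58.7°) tan(+11.100°) = -0.3227, H₀ = 1.8994 rad.
Bracket: H₀ sin φ sin δ + cos φ cos δ sin H₀ = 1.8994×0.85446×0.19252 + 0.51952×0.98129×0.94651 = 0.312453 + 0.482531 = 0.794984.
Q̄ = (S₀/π) × [bracket] = (1361/π) × 0.794984 = 344.4 W/m².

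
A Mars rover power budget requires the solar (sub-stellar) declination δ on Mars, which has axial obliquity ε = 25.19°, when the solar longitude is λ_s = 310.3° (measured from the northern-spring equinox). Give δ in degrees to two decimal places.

δ = -18.94°

sin δ = sin ε · sin λ_s = sin 25.19° × sin 310.3° = -0.324608.
δ = arcsin(-0.324608) = -18.94°.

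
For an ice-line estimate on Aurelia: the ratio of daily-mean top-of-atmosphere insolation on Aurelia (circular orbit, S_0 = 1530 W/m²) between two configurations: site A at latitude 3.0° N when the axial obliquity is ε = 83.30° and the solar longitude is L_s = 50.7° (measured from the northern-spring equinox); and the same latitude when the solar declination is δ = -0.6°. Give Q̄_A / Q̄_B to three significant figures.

Q̄_A / Q̄_B ≈ 0.705

— Configuration A (ϕ=+3.0°):
Solar declination: sin δ = sin ε · sin L_s = sin 83.30° × sin 50.7° = 0.76856, so δ = +50.224°.
cos h₀ = −tan(+3.0°) tan(+50.224°) = -0.0630, h₀ = 1.6338 rad.
Bracket: h₀ sin ϕ sin δ + cos ϕ cos δ sin h₀ = 1.6338×0.05234×0.76856 + 0.99863×0.63978×0.99802 = 0.065722 + 0.637638 = 0.703360.
Q̄ = (S_0/π) × [bracket] = (1530/π) × 0.703360 = 342.55 W/m².
— Configuration B (ϕ=+3.0°):
cos h₀ = −tan(+3.0°) tan(-0.600°) = 0.0005, h₀ = 1.5702 rad.
Bracket: h₀ sin ϕ sin δ + cos ϕ cos δ sin h₀ = 1.5702×0.05234×-0.01047 + 0.99863×0.99995×1.00000 = -0.000860 + 0.998580 = 0.997720.
Q̄ = (S_0/π) × [bracket] = (1530/π) × 0.997720 = 485.90 W/m².
Ratio Q̄_A / Q̄_B = 342.55 / 485.90 = 0.7050.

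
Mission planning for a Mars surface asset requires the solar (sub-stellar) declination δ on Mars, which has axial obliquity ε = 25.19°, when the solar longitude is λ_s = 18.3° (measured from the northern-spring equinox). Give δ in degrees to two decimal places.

δ = +7.68°

sin δ = sin ε · sin λ_s = sin 25.19° × sin 18.3° = 0.133642.
δ = arcsin(0.133642) = +7.68°.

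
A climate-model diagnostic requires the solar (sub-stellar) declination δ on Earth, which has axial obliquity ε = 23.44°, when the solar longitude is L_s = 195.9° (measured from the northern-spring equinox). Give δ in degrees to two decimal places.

δ = -6.26°

sin δ = sin ε · sin L_s = sin 23.44° × sin 195.9° = -0.108978.
δ = arcsin(-0.108978) = -6.26°.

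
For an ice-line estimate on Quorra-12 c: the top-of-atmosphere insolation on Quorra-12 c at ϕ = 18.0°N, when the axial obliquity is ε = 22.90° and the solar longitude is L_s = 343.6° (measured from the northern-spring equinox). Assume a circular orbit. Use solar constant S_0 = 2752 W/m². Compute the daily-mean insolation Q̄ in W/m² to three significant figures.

Solar declination: sin δ = sin ε · sin L_s = sin 22.90° × sin 343.6° = -0.10987, so δ = -6.308°.
cos h₀ = −tan(+18.0°) tan(-6.308°) = 0.0359, h₀ = 1.5349 rad.
Bracket: h₀ sin ϕ sin δ + cos ϕ cos δ sin h₀ = 1.5349×0.30902×-0.10987 + 0.95106×0.99395×0.99935 = -0.052113 + 0.944692 = 0.892579.
Q̄ = (S_0/π) × [bracket] = (2752/π) × 0.892579 = 781.9 W/m².

Q̄ ≈ 782 W/m²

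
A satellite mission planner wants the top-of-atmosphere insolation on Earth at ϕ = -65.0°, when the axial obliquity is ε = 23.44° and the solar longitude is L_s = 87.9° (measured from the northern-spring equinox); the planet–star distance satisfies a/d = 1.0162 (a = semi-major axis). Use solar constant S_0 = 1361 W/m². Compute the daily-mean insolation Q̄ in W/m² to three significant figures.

Q̄ ≈ 3.10 W/m²

Solar declination: sin δ = sin ε · sin L_s = sin 23.44° × sin 87.9° = 0.39752, so δ = +23.423°.
cos h₀ = −tan(-65.0°) tan(+23.423°) = 0.9290, h₀ = 0.3790 rad.
Bracket: h₀ sin ϕ sin δ + cos ϕ cos δ sin h₀ = 0.3790×-0.90631×0.39752 + 0.42262×0.91759×0.36996 = -0.136545 + 0.143467 = 0.006922.
Inverse-square distance factor (a/d)² = 1.0162² = 1.032662.
Q̄ = (S_0/π) × 1.032662 × [bracket] = (1361/π) × 1.032662 × 0.006922 = 3.097 W/m².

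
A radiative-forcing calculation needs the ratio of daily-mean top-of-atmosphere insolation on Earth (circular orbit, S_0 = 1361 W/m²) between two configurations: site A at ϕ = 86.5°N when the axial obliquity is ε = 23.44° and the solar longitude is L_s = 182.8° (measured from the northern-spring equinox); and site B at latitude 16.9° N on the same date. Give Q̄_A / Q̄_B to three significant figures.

Q̄_A / Q̄_B ≈ 0.0355

— Configuration A (ϕ=+86.5°):
Solar declination: sin δ = sin ε · sin L_s = sin 23.44° × sin 182.8° = -0.01943, so δ = -1.113°.
cos h₀ = −tan(+86.5°) tan(-1.113°) = 0.3178, h₀ = 1.2474 rad.
Bracket: h₀ sin ϕ sin δ + cos ϕ cos δ sin h₀ = 1.2474×0.99813×-0.01943 + 0.06105×0.99981×0.94817 = -0.024192 + 0.057875 = 0.033683.
Q̄ = (S_0/π) × [bracket] = (1361/π) × 0.033683 = 14.592 W/m².
— Configuration B (ϕ=+16.9°):
cos h₀ = −tan(+16.9°) tan(-1.113°) = 0.0059, h₀ = 1.5649 rad.
Bracket: h₀ sin ϕ sin δ + cos ϕ cos δ sin h₀ = 1.5649×0.29070×-0.01943 + 0.95681×0.99981×0.99998 = -0.008839 + 0.956609 = 0.947770.
Q̄ = (S_0/π) × [bracket] = (1361/π) × 0.947770 = 410.59 W/m².
Ratio Q̄_A / Q̄_B = 14.592 / 410.59 = 0.03554.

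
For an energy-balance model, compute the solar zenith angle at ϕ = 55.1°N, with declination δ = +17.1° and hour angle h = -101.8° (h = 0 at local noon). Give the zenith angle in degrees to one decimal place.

cos θ_z = sin ϕ sin δ + cos ϕ cos δ cos h = 0.241158 + -0.111829 = 0.129329.
θ_z = arccos(0.129329) = 82.6°.

θ_z = 82.6°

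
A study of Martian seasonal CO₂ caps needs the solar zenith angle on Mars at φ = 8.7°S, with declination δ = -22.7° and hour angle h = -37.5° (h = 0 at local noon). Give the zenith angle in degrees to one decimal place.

θ_z = 38.6°

cos θ_z = sin φ sin δ + cos φ cos δ cos h = 0.058372 + 0.723477 = 0.781849.
θ_z = arccos(0.781849) = 38.6°.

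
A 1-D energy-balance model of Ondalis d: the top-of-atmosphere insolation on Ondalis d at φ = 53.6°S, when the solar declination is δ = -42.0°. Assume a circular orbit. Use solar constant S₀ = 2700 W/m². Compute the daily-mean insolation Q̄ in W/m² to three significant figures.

Q̄ ≈ 1.45e+03 W/m²

cos H₀ = −tan(-53.6°) tan(-42.000°) = -1.2213 ≤ −1 ⇒ polar day, H₀ = π.
Bracket: H₀ sin φ sin δ + cos φ cos δ sin H₀ = 3.1416×-0.80489×-0.66913 + 0.59342×0.74314×0.00000 = 1.691991 + 0.000000 = 1.691991.
Q̄ = (S₀/π) × [bracket] = (2700/π) × 1.691991 = 1454 W/m².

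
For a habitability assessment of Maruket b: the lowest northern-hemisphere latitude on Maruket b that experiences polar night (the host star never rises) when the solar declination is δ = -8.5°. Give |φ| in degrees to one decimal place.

Polar night requires cos H₀ = −tan φ tan δ ≥ 1, i.e. tan φ tan δ ≤ −1.
The boundary is |tan φ| · |tan δ| = 1, so |φ| = 90° − |δ| = 90° − 8.5° = 81.5° in the northern hemisphere.

|φ| = 81.5°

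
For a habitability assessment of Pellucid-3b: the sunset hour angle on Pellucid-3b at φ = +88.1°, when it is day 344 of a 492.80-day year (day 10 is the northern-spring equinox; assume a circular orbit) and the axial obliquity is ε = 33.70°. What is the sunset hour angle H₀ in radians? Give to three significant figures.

Solar longitude: λ_s = 360° × (344 − 10)/492.80 = 243.994°.
sin δ = sin 33.70° × sin 243.994° = -0.49866, so δ = -29.912°.
cos H₀ = −tan φ · tan δ = 17.3420 ≥ 1, so the host star never rises (polar night) and H₀ = 0.

H₀ = 0.00 rad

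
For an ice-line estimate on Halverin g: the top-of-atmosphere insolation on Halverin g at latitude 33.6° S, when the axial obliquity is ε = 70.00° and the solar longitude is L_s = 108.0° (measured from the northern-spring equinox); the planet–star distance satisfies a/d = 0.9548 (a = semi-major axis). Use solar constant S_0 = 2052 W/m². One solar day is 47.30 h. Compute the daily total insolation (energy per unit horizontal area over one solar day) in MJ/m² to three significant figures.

Solar declination: sin δ = sin ε · sin L_s = sin 70.00° × sin 108.0° = 0.89370, so δ = +63.342°.
cos h₀ = −tan(-33.6°) tan(+63.342°) = 1.3234 ≥ 1 ⇒ polar night, h₀ = 0 and Q̄ = 0.
Inverse-square distance factor (a/d)² = 0.9548² = 0.911643.
Daily total = Q̄ × 47.30 h × 3600 s/h = 0.00 MJ/m².

0.00 MJ/m²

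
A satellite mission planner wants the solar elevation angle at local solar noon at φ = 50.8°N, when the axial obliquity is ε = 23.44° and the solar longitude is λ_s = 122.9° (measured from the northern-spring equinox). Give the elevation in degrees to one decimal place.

Solar declination: sin δ = sin ε · sin λ_s = sin 23.44° × sin 122.9° = 0.33399, so δ = +19.511°.
At local noon the hour angle is zero, so the zenith angle equals |φ − δ| = |+50.8° − (+19.511°)| = 31.289°.
Elevation = 90° − 31.289° = 58.7°.

58.7°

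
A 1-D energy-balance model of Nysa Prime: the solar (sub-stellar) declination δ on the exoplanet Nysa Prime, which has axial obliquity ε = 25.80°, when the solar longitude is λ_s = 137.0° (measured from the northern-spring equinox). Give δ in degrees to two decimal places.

δ = +17.27°

sin δ = sin ε · sin λ_s = sin 25.80° × sin 137.0° = 0.296827.
δ = arcsin(0.296827) = +17.27°.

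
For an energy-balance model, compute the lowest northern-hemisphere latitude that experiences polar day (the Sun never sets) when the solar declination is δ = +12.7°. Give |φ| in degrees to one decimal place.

Polar day requires cos H₀ = −tan φ tan δ ≤ −1, i.e. tan φ tan δ ≥ 1.
The boundary is |tan φ| · |tan δ| = 1, so |φ| = 90° − |δ| = 90° − 12.7° = 77.3° in the northern hemisphere.

|φ| = 77.3°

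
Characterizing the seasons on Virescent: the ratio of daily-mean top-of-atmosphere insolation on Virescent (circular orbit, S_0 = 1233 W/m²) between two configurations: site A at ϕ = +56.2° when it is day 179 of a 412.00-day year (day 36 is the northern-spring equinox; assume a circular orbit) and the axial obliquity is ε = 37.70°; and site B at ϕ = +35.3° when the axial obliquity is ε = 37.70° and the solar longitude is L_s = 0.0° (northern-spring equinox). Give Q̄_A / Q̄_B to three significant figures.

— Configuration A (ϕ=+56.2°):
Solar longitude: L_s = 360° × (179 − 36)/412.00 = 124.951°.
sin δ = sin 37.70° × sin 124.951° = 0.50123, so δ = +30.081°.
cos h₀ = −tan(+56.2°) tan(+30.081°) = -0.8653, h₀ = 2.6165 rad.
Bracket: h₀ sin ϕ sin δ + cos ϕ cos δ sin h₀ = 2.6165×0.83098×0.50123 + 0.55630×0.86531×0.50131 = 1.089804 + 0.241317 = 1.331121.
Q̄ = (S_0/π) × [bracket] = (1233/π) × 1.331121 = 522.43 W/m².
— Configuration B (ϕ=+35.3°):
Solar declination: sin δ = sin ε · sin L_s = sin 37.70° × sin 0.0° = 0.00000, so δ = +0.000°.
cos h₀ = −tan(+35.3°) tan(+0.000°) = -0.0000, h₀ = 1.5708 rad.
Bracket: h₀ sin ϕ sin δ + cos ϕ cos δ sin h₀ = 1.5708×0.57786×0.00000 + 0.81614×1.00000×1.00000 = 0.000000 + 0.816140 = 0.816140.
Q̄ = (S_0/π) × [bracket] = (1233/π) × 0.816140 = 320.32 W/m².
Ratio Q̄_A / Q̄_B = 522.43 / 320.32 = 1.631.

Q̄_A / Q̄_B ≈ 1.63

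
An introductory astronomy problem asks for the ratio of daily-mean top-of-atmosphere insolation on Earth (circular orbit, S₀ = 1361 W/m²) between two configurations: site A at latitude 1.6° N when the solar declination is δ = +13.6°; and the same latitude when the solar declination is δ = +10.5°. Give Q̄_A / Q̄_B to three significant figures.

Q̄_A / Q̄_B ≈ 0.991

— Configuration A (φ=+1.6°):
cos H₀ = −tan(+1.6°) tan(+13.600°) = -0.0068, H₀ = 1.5776 rad.
Bracket: H₀ sin φ sin δ + cos φ cos δ sin H₀ = 1.5776×0.02792×0.23514 + 0.99961×0.97196×0.99998 = 0.010357 + 0.971562 = 0.981919.
Q̄ = (S₀/π) × [bracket] = (1361/π) × 0.981919 = 425.39 W/m².
— Configuration B (φ=+1.6°):
cos H₀ = −tan(+1.6°) tan(+10.500°) = -0.0052, H₀ = 1.5760 rad.
Bracket: H₀ sin φ sin δ + cos φ cos δ sin H₀ = 1.5760×0.02792×0.18224 + 0.99961×0.98325×0.99999 = 0.008019 + 0.982857 = 0.990876.
Q̄ = (S₀/π) × [bracket] = (1361/π) × 0.990876 = 429.27 W/m².
Ratio Q̄_A / Q̄_B = 425.39 / 429.27 = 0.9910.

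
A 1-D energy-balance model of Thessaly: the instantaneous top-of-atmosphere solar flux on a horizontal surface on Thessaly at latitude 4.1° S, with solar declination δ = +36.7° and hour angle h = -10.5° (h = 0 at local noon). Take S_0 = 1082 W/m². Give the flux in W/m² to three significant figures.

cos θ_z = sin ϕ sin δ + cos ϕ cos δ cos h = -0.042729 + 0.786332 = 0.743603.
Flux = S_0 · cos θ_z = 1082 × 0.743603 = 804.6 W/m².

805 W/m²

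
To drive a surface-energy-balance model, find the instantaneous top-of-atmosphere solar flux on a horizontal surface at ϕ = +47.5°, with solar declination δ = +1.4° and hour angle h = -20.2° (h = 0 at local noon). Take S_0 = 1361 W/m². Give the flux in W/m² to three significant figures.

887 W/m²

cos θ_z = sin ϕ sin δ + cos ϕ cos δ cos h = 0.018013 + 0.633847 = 0.651860.
Flux = S_0 · cos θ_z = 1361 × 0.651860 = 887.2 W/m².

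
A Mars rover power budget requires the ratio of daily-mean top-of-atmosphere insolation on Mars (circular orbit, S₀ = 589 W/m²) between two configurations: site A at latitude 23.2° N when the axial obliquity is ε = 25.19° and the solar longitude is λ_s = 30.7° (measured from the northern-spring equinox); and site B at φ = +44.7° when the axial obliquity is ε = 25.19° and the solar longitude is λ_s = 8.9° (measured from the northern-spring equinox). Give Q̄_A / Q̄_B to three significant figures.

— Configuration A (φ=+23.2°):
Solar declination: sin δ = sin ε · sin λ_s = sin 25.19° × sin 30.7° = 0.21730, so δ = +12.550°.
cos H₀ = −tan(+23.2°) tan(+12.550°) = -0.0954, H₀ = 1.6664 rad.
Bracket: H₀ sin φ sin δ + cos φ cos δ sin H₀ = 1.6664×0.39394×0.21730 + 0.91914×0.97611×0.99544 = 0.142649 + 0.893091 = 1.035740.
Q̄ = (S₀/π) × [bracket] = (589/π) × 1.035740 = 194.19 W/m².
— Configuration B (φ=+44.7°):
Solar declination: sin δ = sin ε · sin λ_s = sin 25.19° × sin 8.9° = 0.06585, so δ = +3.776°.
cos H₀ = −tan(+44.7°) tan(+3.776°) = -0.0653, H₀ = 1.6361 rad.
Bracket: H₀ sin φ sin δ + cos φ cos δ sin H₀ = 1.6361×0.70339×0.06585 + 0.71080×0.99783×0.99787 = 0.075781 + 0.707747 = 0.783528.
Q̄ = (S₀/π) × [bracket] = (589/π) × 0.783528 = 146.90 W/m².
Ratio Q̄_A / Q̄_B = 194.19 / 146.90 = 1.322.

Q̄_A / Q̄_B ≈ 1.32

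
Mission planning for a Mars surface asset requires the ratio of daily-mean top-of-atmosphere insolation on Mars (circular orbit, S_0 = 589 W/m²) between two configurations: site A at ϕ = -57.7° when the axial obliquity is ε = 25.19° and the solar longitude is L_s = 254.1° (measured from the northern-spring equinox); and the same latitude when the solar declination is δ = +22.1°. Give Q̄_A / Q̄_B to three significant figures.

— Configuration A (ϕ=-57.7°):
Solar declination: sin δ = sin ε · sin L_s = sin 25.19° × sin 254.1° = -0.40934, so δ = -24.163°.
cos h₀ = −tan(-57.7°) tan(-24.163°) = -0.7097, h₀ = 2.3599 rad.
Bracket: h₀ sin ϕ sin δ + cos ϕ cos δ sin h₀ = 2.3599×-0.84526×-0.40934 + 0.53435×0.91238×0.70452 = 0.816522 + 0.343475 = 1.159997.
Q̄ = (S_0/π) × [bracket] = (589/π) × 1.159997 = 217.48 W/m².
— Configuration B (ϕ=-57.7°):
cos h₀ = −tan(-57.7°) tan(+22.100°) = 0.6423, h₀ = 0.8733 rad.
Bracket: h₀ sin ϕ sin δ + cos ϕ cos δ sin h₀ = 0.8733×-0.84526×0.37622 + 0.53435×0.92653×0.76644 = -0.277713 + 0.379458 = 0.101745.
Q̄ = (S_0/π) × [bracket] = (589/π) × 0.101745 = 19.076 W/m².
Ratio Q̄_A / Q̄_B = 217.48 / 19.076 = 11.40.

Q̄_A / Q̄_B ≈ 11.4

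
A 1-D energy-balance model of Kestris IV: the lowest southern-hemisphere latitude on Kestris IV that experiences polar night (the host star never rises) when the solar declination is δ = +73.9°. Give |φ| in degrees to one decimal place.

|φ| = 16.1°

Polar night requires cos H₀ = −tan φ tan δ ≥ 1, i.e. tan φ tan δ ≤ −1.
The boundary is |tan φ| · |tan δ| = 1, so |φ| = 90° − |δ| = 90° − 73.9° = 16.1° in the southern hemisphere.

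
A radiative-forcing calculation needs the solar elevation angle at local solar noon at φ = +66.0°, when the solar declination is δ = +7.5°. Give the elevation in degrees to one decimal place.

31.5°

At local noon the hour angle is zero, so the zenith angle equals |φ − δ| = |+66.0° − (+7.500°)| = 58.500°.
Elevation = 90° − 58.500° = 31.5°.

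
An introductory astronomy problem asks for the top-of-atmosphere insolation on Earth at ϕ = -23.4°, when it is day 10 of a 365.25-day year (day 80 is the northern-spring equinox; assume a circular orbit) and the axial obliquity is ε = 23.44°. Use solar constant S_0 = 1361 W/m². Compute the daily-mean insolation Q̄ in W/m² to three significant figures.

Solar longitude: L_s = 360° × (10 − 80)/365.25 = -68.994°, i.e. -68.994° + 360° = 291.006°.
sin δ = sin 23.44° × sin 291.006° = -0.37135, so δ = -21.799°.
cos h₀ = −tan(-23.4°) tan(-21.799°) = -0.1731, h₀ = 1.7447 rad.
Bracket: h₀ sin ϕ sin δ + cos ϕ cos δ sin h₀ = 1.7447×-0.39715×-0.37135 + 0.91775×0.92849×0.98491 = 0.257311 + 0.839263 = 1.096574.
Q̄ = (S_0/π) × [bracket] = (1361/π) × 1.096574 = 475.1 W/m².

Q̄ ≈ 475 W/m²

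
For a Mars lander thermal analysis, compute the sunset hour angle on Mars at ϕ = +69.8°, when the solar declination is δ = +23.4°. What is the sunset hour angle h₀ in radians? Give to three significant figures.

h₀ = 3.14 rad

Sunrise equation: cos h₀ = −tan ϕ · tan δ = -1.1761 ≤ −1, so the Sun never sets (polar day) and h₀ = π.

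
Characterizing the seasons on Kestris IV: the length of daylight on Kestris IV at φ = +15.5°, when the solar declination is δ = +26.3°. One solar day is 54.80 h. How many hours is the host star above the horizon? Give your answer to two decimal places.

cos H₀ = −tan φ · tan δ = −tan(+15.5°) × tan(+26.300°) = -0.1371, so H₀ = 1.7083 rad = 97.88°.
Daylight = 2H₀/(2π) × 54.80 h = (1.7083/π) × 54.80 = 29.80 h.

29.80 h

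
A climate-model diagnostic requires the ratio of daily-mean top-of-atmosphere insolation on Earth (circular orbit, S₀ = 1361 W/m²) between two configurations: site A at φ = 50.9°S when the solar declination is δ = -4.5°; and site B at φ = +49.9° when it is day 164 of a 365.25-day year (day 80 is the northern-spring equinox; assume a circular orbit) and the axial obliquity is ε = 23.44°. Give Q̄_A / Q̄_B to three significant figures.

— Configuration A (φ=-50.9°):
cos H₀ = −tan(-50.9°) tan(-4.500°) = -0.0968, H₀ = 1.6678 rad.
Bracket: H₀ sin φ sin δ + cos φ cos δ sin H₀ = 1.6678×-0.77605×-0.07846 + 0.63068×0.99692×0.99530 = 0.101550 + 0.625782 = 0.727332.
Q̄ = (S₀/π) × [bracket] = (1361/π) × 0.727332 = 315.09 W/m².
— Configuration B (φ=+49.9°):
Solar longitude: λ_s = 360° × (164 − 80)/365.25 = 82.793°.
sin δ = sin 23.44° × sin 82.793° = 0.39465, so δ = +23.244°.
cos H₀ = −tan(+49.9°) tan(+23.244°) = -0.5101, H₀ = 2.1060 rad.
Bracket: H₀ sin φ sin δ + cos φ cos δ sin H₀ = 2.1060×0.76492×0.39465 + 0.64412×0.91883×0.86014 = 0.635750 + 0.509062 = 1.144812.
Q̄ = (S₀/π) × [bracket] = (1361/π) × 1.144812 = 495.96 W/m².
Ratio Q̄_A / Q̄_B = 315.09 / 495.96 = 0.6353.

Q̄_A / Q̄_B ≈ 0.635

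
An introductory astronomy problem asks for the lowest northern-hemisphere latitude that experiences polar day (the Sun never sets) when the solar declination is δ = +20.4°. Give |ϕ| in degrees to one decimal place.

Polar day requires cos h₀ = −tan ϕ tan δ ≤ −1, i.e. tan ϕ tan δ ≥ 1.
The boundary is |tan ϕ| · |tan δ| = 1, so |ϕ| = 90° − |δ| = 90° − 20.4° = 69.6° in the northern hemisphere.

|ϕ| = 69.6°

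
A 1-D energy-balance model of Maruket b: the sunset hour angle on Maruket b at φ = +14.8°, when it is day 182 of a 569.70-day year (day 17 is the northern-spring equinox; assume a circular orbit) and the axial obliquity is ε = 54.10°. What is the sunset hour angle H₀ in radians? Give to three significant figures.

Solar longitude: λ_s = 360° × (182 − 17)/569.70 = 104.265°.
sin δ = sin 54.10° × sin 104.265° = 0.78506, so δ = +51.727°.
cos H₀ = −tan φ · tan δ = −tan(+14.8°) × tan(+51.727°) = -0.3349, so H₀ = 1.9123 rad = 109.56°.

H₀ = 1.91 rad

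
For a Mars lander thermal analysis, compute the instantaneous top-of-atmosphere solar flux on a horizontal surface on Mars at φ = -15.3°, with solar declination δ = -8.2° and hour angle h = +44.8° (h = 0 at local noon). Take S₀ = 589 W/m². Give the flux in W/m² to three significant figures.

cos θ_z = sin φ sin δ + cos φ cos δ cos h = 0.037636 + 0.677424 = 0.715060.
Flux = S₀ · cos θ_z = 589 × 0.715060 = 421.2 W/m².

421 W/m²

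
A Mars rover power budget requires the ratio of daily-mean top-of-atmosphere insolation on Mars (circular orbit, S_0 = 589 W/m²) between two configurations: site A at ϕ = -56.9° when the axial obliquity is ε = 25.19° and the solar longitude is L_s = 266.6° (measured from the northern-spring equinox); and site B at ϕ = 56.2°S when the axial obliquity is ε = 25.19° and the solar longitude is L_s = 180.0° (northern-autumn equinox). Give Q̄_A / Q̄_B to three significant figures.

Q̄_A / Q̄_B ≈ 2.14

— Configuration A (ϕ=-56.9°):
Solar declination: sin δ = sin ε · sin L_s = sin 25.19° × sin 266.6° = -0.42487, so δ = -25.143°.
cos h₀ = −tan(-56.9°) tan(-25.143°) = -0.7200, h₀ = 2.3746 rad.
Bracket: h₀ sin ϕ sin δ + cos ϕ cos δ sin h₀ = 2.3746×-0.83772×-0.42487 + 0.54610×0.90525×0.69401 = 0.845173 + 0.343089 = 1.188262.
Q̄ = (S_0/π) × [bracket] = (589/π) × 1.188262 = 222.78 W/m².
— Configuration B (ϕ=-56.2°):
Solar declination: sin δ = sin ε · sin L_s = sin 25.19° × sin 180.0° = 0.00000, so δ = +0.000°.
cos h₀ = −tan(-56.2°) tan(+0.000°) = 0.0000, h₀ = 1.5708 rad.
Bracket: h₀ sin ϕ sin δ + cos ϕ cos δ sin h₀ = 1.5708×-0.83098×0.00000 + 0.55630×1.00000×1.00000 = -0.000000 + 0.556300 = 0.556300.
Q̄ = (S_0/π) × [bracket] = (589/π) × 0.556300 = 104.30 W/m².
Ratio Q̄_A / Q̄_B = 222.78 / 104.30 = 2.136.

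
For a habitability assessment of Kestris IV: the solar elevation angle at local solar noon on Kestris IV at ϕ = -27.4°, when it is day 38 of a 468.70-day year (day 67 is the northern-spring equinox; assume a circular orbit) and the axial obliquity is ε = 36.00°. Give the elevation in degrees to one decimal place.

75.5°

Solar longitude: L_s = 360° × (38 − 67)/468.70 = -22.274°, i.e. -22.274° + 360° = 337.726°.
sin δ = sin 36.00° × sin 337.726° = -0.22280, so δ = -12.873°.
At local noon the hour angle is zero, so the zenith angle equals |ϕ − δ| = |-27.4° − (-12.873°)| = 14.527°.
Elevation = 90° − 14.527° = 75.5°.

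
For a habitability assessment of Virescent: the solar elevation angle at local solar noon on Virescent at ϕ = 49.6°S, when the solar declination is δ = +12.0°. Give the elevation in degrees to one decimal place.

28.4°

At local noon the hour angle is zero, so the zenith angle equals |ϕ − δ| = |-49.6° − (+12.000°)| = 61.600°.
Elevation = 90° − 61.600° = 28.4°.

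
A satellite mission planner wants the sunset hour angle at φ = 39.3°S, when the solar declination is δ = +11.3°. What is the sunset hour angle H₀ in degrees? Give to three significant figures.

cos H₀ = −tan φ · tan δ = −tan(-39.3°) × tan(+11.300°) = 0.1636, so H₀ = 1.4065 rad = 80.59°.

H₀ = 80.6°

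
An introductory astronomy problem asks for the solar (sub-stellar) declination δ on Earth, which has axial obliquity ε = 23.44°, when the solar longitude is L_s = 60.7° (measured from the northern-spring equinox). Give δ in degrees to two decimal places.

δ = +20.30°

sin δ = sin ε · sin L_s = sin 23.44° × sin 60.7° = 0.346899.
δ = arcsin(0.346899) = +20.30°.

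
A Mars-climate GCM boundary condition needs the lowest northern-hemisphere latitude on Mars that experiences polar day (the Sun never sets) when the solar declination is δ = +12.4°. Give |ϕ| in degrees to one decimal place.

Polar day requires cos h₀ = −tan ϕ tan δ ≤ −1, i.e. tan ϕ tan δ ≥ 1.
The boundary is |tan ϕ| · |tan δ| = 1, so |ϕ| = 90° − |δ| = 90° − 12.4° = 77.6° in the northern hemisphere.

|ϕ| = 77.6°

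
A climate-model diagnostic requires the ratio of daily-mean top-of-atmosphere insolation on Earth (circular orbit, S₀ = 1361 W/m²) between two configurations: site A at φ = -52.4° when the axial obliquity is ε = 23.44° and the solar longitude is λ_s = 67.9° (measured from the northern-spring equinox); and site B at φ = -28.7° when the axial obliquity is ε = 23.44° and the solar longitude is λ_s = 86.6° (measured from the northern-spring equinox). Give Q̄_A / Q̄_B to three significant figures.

— Configuration A (φ=-52.4°):
Solar declination: sin δ = sin ε · sin λ_s = sin 23.44° × sin 67.9° = 0.36856, so δ = +21.627°.
cos H₀ = −tan(-52.4°) tan(+21.627°) = 0.5148, H₀ = 1.0300 rad.
Bracket: H₀ sin φ sin δ + cos φ cos δ sin H₀ = 1.0300×-0.79229×0.36856 + 0.61015×0.92960×0.85729 = -0.300767 + 0.486251 = 0.185484.
Q̄ = (S₀/π) × [bracket] = (1361/π) × 0.185484 = 80.355 W/m².
— Configuration B (φ=-28.7°):
Solar declination: sin δ = sin ε · sin λ_s = sin 23.44° × sin 86.6° = 0.39709, so δ = +23.396°.
cos H₀ = −tan(-28.7°) tan(+23.396°) = 0.2369, H₀ = 1.3316 rad.
Bracket: H₀ sin φ sin δ + cos φ cos δ sin H₀ = 1.3316×-0.48022×0.39709 + 0.87715×0.91778×0.97154 = -0.253924 + 0.782120 = 0.528196.
Q̄ = (S₀/π) × [bracket] = (1361/π) × 0.528196 = 228.82 W/m².
Ratio Q̄_A / Q̄_B = 80.355 / 228.82 = 0.3512.

Q̄_A / Q̄_B ≈ 0.351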